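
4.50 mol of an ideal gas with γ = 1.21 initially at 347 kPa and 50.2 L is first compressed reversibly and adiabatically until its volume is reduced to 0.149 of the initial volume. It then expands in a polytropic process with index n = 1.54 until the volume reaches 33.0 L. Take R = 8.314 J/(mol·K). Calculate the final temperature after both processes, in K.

T₁ = P₁V₁/(nR) = 347×50.2/(4.50×8.314) = 466 K.
Step 1 — Adiabatic: TV^(γ−1) = const ⇒ T₂ = 466×(6.71)^0.210 = 694 K; PV^γ = const ⇒ P₂ = 3470 kPa.
ΔU = nCvΔT = 4.50×39.6×(694−466) = 40800 J.
Q = 0 for an adiabatic process, so W = −ΔU = -40800 J.
State after step 1: P = 3470 kPa, V = 7.48 L, T = 694 K.
Step 2 — Polytropic n=1.54: T₂ = T₁(V₁/V₂)^(n−1) = 694×(0.227)^0.54 = 312 K; P₂ = P₁(V₁/V₂)^n = 353 kPa.
W = (P₁V₁−P₂V₂)/(n−1) = (3470×7.48−353×33.0)/0.54 = 26500 J.
ΔU = nCvΔT = 4.50×39.6×(312−694) = -68200 J.
Q = ΔU + W = -41700 J.
Net over both steps: W = -14200 J, Q = -41700 J, ΔU = -27400 J.

312 K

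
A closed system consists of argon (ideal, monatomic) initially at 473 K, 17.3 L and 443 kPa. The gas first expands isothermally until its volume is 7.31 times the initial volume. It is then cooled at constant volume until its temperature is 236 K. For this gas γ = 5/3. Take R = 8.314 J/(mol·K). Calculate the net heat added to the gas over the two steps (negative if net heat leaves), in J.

9490 J

n = P₁V₁/(RT₁) = 443×17.3/(8.314×473) = 1.95 mol.
Step 1 — Isothermal: T stays 473 K; PV = const ⇒ V₂ = 126 L, P₂ = 60.6 kPa.
ΔU = 0 (ideal gas, T constant).
W = nRT ln(V₂/V₁) = 1.95×8.314×473×ln(7.31) = 15200 J.
Q = ΔU + W = 15200 J.
State after step 1: P = 60.6 kPa, V = 126 L, T = 473 K.
Step 2 — Isochoric: V stays 126 L; P/T = const ⇒ T₂ = 236 K, P₂ = 30.2 kPa.
W = 0 (no volume change).
ΔU = nCvΔT = 1.95×12.5×(236−473) = -5760 J.
Q = ΔU = -5760 J.
Net over both steps: W = 15200 J, Q = 9490 J, ΔU = -5760 J.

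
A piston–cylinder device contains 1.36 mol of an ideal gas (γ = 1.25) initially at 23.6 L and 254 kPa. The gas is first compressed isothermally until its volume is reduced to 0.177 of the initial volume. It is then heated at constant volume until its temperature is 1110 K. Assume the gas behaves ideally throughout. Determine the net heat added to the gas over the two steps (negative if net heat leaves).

15800 J

T₁ = P₁V₁/(nR) = 254×23.6/(1.36×8.314) = 530 K.
Step 1 — Isothermal: T stays 530 K; PV = const ⇒ V₂ = 4.18 L, P₂ = 1440 kPa.
ΔU = 0 (ideal gas, T constant).
W = nRT ln(V₂/V₁) = 1.36×8.314×530×ln(0.177) = -10400 J.
Q = ΔU + W = -10400 J.
State after step 1: P = 1440 kPa, V = 4.18 L, T = 530 K.
Step 2 — Isochoric: V stays 4.18 L; P/T = const ⇒ T₂ = 1110 K, P₂ = 3000 kPa.
W = 0 (no volume change).
ΔU = nCvΔT = 1.36×33.3×(1110−530) = 26200 J.
Q = ΔU = 26200 J.
Net over both steps: W = -10400 J, Q = 15800 J, ΔU = 26200 J.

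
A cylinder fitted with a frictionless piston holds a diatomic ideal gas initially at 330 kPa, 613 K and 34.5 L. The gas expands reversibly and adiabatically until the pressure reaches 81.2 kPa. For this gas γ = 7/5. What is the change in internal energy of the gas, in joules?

-9400 J

n = P₁V₁/(RT₁) = 330×34.5/(8.314×613) = 2.23 mol.
Adiabatic: T₂/T₁ = (P₂/P₁)^((γ−1)/γ) ⇒ T₂ = 613×(0.246)^0.286 = 411 K; V₂ = 93.9 L.
For an ideal gas ΔU = nCvΔT with Cv = (5/2)R = 20.8 J/(mol·K).
ΔU = 2.23×20.8×(411−613) = -9400 J.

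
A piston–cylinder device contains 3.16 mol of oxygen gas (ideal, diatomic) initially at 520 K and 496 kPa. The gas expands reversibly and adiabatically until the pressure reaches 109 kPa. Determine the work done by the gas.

12000 J

V₁ = nRT₁/P₁ = 3.16×8.314×520/496 = 27.5 L.
Adiabatic: T₂/T₁ = (P₂/P₁)^((γ−1)/γ) ⇒ T₂ = 520×(0.220)^0.286 = 337 K; V₂ = 81.3 L.
ΔU = nCvΔT = 3.16×20.8×(337−520) = -12000 J.
Q = 0 for an adiabatic process, so W = −ΔU = 12000 J.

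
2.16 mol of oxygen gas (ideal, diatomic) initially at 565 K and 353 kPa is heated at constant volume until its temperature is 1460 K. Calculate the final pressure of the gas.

912 kPa

V₁ = nRT₁/P₁ = 2.16×8.314×565/353 = 28.7 L.
Isochoric: V stays 28.7 L; P/T = const ⇒ T₂ = 1460 K, P₂ = 912 kPa.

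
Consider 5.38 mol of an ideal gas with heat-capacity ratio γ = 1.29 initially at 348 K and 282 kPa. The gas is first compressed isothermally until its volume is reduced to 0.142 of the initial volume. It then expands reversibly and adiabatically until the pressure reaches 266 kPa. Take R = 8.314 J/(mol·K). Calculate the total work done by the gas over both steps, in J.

-10900 J

V₁ = nRT₁/P₁ = 5.38×8.314×348/282 = 55.2 L.
Step 1 — Isothermal: T stays 348 K; PV = const ⇒ V₂ = 7.84 L, P₂ = 1990 kPa.
ΔU = 0 (ideal gas, T constant).
W = nRT ln(V₂/V₁) = 5.38×8.314×348×ln(0.142) = -30400 J.
Q = ΔU + W = -30400 J.
State after step 1: P = 1990 kPa, V = 7.84 L, T = 348 K.
Step 2 — Adiabatic: T₂/T₁ = (P₂/P₁)^((γ−1)/γ) ⇒ T₂ = 348×(0.134)^0.225 = 221 K; V₂ = 37.2 L.
ΔU = nCvΔT = 5.38×28.7×(221−348) = -19500 J.
Q = 0 for an adiabatic process, so W = −ΔU = 19500 J.
Net over both steps: W = -10900 J, Q = -30400 J, ΔU = -19500 J.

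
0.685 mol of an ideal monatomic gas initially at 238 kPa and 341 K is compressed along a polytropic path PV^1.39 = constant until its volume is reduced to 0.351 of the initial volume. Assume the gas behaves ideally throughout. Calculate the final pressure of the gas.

1020 kPa

V₁ = nRT₁/P₁ = 0.685×8.314×341/238 = 8.16 L.
Polytropic n=1.39: T₂ = T₁(V₁/V₂)^(n−1) = 341×(2.85)^0.39 = 513 K; P₂ = P₁(V₁/V₂)^n = 1020 kPa.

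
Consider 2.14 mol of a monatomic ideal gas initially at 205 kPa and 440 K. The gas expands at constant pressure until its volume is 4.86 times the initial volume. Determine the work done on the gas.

V₁ = nRT₁/P₁ = 2.14×8.314×440/205 = 38.2 L.
Isobaric: P stays 205 kPa; V/T = const ⇒ T₂ = 2140 K, V₂ = 186 L.
W = PΔV = 205×(186−38.2) kPa·L = 30200 J.
Work done on the gas = −W_by = -30200 J.

-30200 J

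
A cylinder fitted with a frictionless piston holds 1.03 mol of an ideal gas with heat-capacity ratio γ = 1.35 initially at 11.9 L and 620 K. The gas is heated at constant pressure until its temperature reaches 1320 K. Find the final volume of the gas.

25.3 L

P₁ = nRT₁/V₁ = 1.03×8.314×620/11.9 = 446 kPa.
Isobaric: P stays 446 kPa; V/T = const ⇒ T₂ = 1320 K, V₂ = 25.3 L.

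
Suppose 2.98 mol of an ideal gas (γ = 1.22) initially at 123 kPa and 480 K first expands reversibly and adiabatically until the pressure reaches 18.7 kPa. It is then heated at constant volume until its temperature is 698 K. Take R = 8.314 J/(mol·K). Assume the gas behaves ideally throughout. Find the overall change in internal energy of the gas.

24600 J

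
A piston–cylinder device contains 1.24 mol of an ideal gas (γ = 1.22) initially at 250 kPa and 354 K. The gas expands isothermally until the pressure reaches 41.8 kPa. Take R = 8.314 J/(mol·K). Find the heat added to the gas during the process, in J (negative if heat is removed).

V₁ = nRT₁/P₁ = 1.24×8.314×354/250 = 14.6 L.
Isothermal: T stays 354 K; PV = const ⇒ V₂ = 87.3 L, P₂ = 41.8 kPa.
ΔU = 0 (ideal gas, T constant).
W = nRT ln(V₂/V₁) = 1.24×8.314×354×ln(5.98) = 6530 J.
Q = ΔU + W = 6530 J.

6530 J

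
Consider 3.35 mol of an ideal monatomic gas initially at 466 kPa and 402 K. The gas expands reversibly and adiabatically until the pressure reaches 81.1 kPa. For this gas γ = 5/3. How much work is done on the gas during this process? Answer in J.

V₁ = nRT₁/P₁ = 3.35×8.314×402/466 = 24.0 L.
Adiabatic: T₂/T₁ = (P₂/P₁)^((γ−1)/γ) ⇒ T₂ = 402×(0.174)^0.400 = 200 K; V₂ = 68.6 L.
ΔU = nCvΔT = 3.35×12.5×(200−402) = -8450 J.
Q = 0 for an adiabatic process, so W = −ΔU = 8450 J.
Work done on the gas = −W_by = -8450 J.

-8450 J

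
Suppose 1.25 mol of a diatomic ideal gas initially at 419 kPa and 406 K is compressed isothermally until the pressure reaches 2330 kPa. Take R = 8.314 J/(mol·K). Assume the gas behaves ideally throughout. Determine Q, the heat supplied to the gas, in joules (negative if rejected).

-7240 J

V₁ = nRT₁/P₁ = 1.25×8.314×406/419 = 10.1 L.
Isothermal: T stays 406 K; PV = const ⇒ V₂ = 1.81 L, P₂ = 2330 kPa.
ΔU = 0 (ideal gas, T constant).
W = nRT ln(V₂/V₁) = 1.25×8.314×406×ln(0.180) = -7240 J.
Q = ΔU + W = -7240 J.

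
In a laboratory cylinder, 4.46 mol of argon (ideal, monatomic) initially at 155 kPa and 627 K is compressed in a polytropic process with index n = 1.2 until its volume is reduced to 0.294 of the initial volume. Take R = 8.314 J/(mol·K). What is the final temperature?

801 K

V₁ = nRT₁/P₁ = 4.46×8.314×627/155 = 150 L.
Polytropic n=1.2: T₂ = T₁(V₁/V₂)^(n−1) = 627×(3.40)^0.20 = 801 K; P₂ = P₁(V₁/V₂)^n = 673 kPa.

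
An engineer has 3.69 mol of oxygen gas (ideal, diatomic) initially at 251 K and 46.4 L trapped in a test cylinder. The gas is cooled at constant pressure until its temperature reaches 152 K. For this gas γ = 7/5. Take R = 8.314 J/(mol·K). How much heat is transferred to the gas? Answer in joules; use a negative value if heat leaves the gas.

P₁ = nRT₁/V₁ = 3.69×8.314×251/46.4 = 166 kPa.
Isobaric: P stays 166 kPa; V/T = const ⇒ T₂ = 152 K, V₂ = 28.1 L.
W = PΔV = 166×(28.1−46.4) kPa·L = -3040 J.
ΔU = nCvΔT = 3.69×20.8×(152−251) = -7590 J.
Q = ΔU + W = nCpΔT = -10600 J.

-10600 J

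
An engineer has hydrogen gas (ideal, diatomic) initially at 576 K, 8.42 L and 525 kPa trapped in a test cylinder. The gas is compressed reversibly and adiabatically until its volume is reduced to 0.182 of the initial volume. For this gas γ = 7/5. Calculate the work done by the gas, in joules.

-10800 J

n = P₁V₁/(RT₁) = 525×8.42/(8.314×576) = 0.923 mol.
Adiabatic: TV^(γ−1) = const ⇒ T₂ = 576×(5.49)^0.400 = 1140 K; PV^γ = const ⇒ P₂ = 5700 kPa.
ΔU = nCvΔT = 0.923×20.8×(1140−576) = 10800 J.
Q = 0 for an adiabatic process, so W = −ΔU = -10800 J.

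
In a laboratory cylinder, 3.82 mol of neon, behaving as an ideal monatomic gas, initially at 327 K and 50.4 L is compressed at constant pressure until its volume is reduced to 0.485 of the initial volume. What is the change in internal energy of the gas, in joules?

-8020 J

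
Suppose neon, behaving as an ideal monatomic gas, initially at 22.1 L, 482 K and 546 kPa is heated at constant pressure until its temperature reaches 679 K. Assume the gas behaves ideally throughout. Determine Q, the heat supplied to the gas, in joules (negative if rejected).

12300 J

n = P₁V₁/(RT₁) = 546×22.1/(8.314×482) = 3.01 mol.
Isobaric: P stays 546 kPa; V/T = const ⇒ T₂ = 679 K, V₂ = 31.1 L.
W = PΔV = 546×(31.1−22.1) kPa·L = 4930 J.
ΔU = nCvΔT = 3.01×12.5×(679−482) = 7400 J.
Q = ΔU + W = nCpΔT = 12300 J.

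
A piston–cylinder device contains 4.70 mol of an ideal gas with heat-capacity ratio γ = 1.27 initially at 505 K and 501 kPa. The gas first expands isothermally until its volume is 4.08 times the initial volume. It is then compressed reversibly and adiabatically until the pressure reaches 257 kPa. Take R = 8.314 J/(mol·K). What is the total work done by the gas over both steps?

15300 J

V₁ = nRT₁/P₁ = 4.70×8.314×505/501 = 39.4 L.
Step 1 — Isothermal: T stays 505 K; PV = const ⇒ V₂ = 161 L, P₂ = 123 kPa.
ΔU = 0 (ideal gas, T constant).
W = nRT ln(V₂/V₁) = 4.70×8.314×505×ln(4.08) = 27700 J.
Q = ΔU + W = 27700 J.
State after step 1: P = 123 kPa, V = 161 L, T = 505 K.
Step 2 — Adiabatic: T₂/T₁ = (P₂/P₁)^((γ−1)/γ) ⇒ T₂ = 505×(2.09)^0.213 = 591 K; V₂ = 89.8 L.
ΔU = nCvΔT = 4.70×30.8×(591−505) = 12400 J.
Q = 0 for an adiabatic process, so W = −ΔU = -12400 J.
Net over both steps: W = 15300 J, Q = 27700 J, ΔU = 12400 J.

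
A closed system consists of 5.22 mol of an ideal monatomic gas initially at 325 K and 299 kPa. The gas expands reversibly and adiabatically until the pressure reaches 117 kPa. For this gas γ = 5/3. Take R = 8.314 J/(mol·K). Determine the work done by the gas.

V₁ = nRT₁/P₁ = 5.22×8.314×325/299 = 47.2 L.
Adiabatic: T₂/T₁ = (P₂/P₁)^((γ−1)/γ) ⇒ T₂ = 325×(0.391)^0.400 = 223 K; V₂ = 82.8 L.
ΔU = nCvΔT = 5.22×12.5×(223−325) = -6620 J.
Q = 0 for an adiabatic process, so W = −ΔU = 6620 J.

6620 J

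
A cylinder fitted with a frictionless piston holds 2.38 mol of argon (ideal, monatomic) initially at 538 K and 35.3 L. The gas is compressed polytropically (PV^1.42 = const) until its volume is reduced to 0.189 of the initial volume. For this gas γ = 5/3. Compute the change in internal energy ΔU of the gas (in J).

16200 J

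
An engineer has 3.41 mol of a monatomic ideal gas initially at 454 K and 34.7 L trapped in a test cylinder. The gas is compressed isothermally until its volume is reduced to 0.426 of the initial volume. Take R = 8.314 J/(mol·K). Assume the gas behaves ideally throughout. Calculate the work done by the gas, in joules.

P₁ = nRT₁/V₁ = 3.41×8.314×454/34.7 = 371 kPa.
Isothermal: T stays 454 K; PV = const ⇒ V₂ = 14.8 L, P₂ = 871 kPa.
W = nRT ln(V₂/V₁) = 3.41×8.314×454×ln(0.426) = -11000 J.

-11000 J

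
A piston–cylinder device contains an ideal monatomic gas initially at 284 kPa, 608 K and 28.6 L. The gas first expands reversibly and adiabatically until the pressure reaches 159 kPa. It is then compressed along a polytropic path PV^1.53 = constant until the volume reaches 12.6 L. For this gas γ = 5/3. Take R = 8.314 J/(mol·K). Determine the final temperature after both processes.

n = P₁V₁/(RT₁) = 284×28.6/(8.314×608) = 1.61 mol.
Step 1 — Adiabatic: T₂/T₁ = (P₂/P₁)^((γ−1)/γ) ⇒ T₂ = 608×(0.560)^0.400 = 482 K; V₂ = 40.5 L.
ΔU = nCvΔT = 1.61×12.5×(482−608) = -2520 J.
Q = 0 for an adiabatic process, so W = −ΔU = 2520 J.
State after step 1: P = 159 kPa, V = 40.5 L, T = 482 K.
Step 2 — Polytropic n=1.53: T₂ = T₁(V₁/V₂)^(n−1) = 482×(3.21)^0.53 = 895 K; P₂ = P₁(V₁/V₂)^n = 949 kPa.
W = (P₁V₁−P₂V₂)/(n−1) = (159×40.5−949×12.6)/0.53 = -10400 J.
ΔU = nCvΔT = 1.61×12.5×(895−482) = 8280 J.
Q = ΔU + W = -2130 J.
Net over both steps: W = -7890 J, Q = -2130 J, ΔU = 5760 J.

895 K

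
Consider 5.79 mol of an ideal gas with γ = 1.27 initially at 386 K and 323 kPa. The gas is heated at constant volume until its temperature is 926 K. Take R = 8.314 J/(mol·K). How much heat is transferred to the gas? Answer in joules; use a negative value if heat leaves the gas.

96300 J

V₁ = nRT₁/P₁ = 5.79×8.314×386/323 = 57.5 L.
Isochoric: V stays 57.5 L; P/T = const ⇒ T₂ = 926 K, P₂ = 775 kPa.
W = 0 (no volume change).
ΔU = nCvΔT = 5.79×30.8×(926−386) = 96300 J.
Q = ΔU = 96300 J.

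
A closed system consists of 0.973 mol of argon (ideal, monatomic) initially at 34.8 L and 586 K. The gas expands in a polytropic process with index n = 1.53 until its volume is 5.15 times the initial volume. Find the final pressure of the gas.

11.1 kPa

P₁ = nRT₁/V₁ = 0.973×8.314×586/34.8 = 136 kPa.
Polytropic n=1.53: T₂ = T₁(V₁/V₂)^(n−1) = 586×(0.194)^0.53 = 246 K; P₂ = P₁(V₁/V₂)^n = 11.1 kPa.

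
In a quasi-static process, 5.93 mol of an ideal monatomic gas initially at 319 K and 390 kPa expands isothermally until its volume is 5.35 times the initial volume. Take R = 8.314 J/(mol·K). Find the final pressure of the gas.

72.9 kPa

V₁ = nRT₁/P₁ = 5.93×8.314×319/390 = 40.3 L.
Isothermal: T stays 319 K; PV = const ⇒ V₂ = 216 L, P₂ = 72.9 kPa.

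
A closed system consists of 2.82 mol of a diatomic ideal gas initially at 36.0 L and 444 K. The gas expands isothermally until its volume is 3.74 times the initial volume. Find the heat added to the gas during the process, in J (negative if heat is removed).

13700 J

P₁ = nRT₁/V₁ = 2.82×8.314×444/36.0 = 289 kPa.
Isothermal: T stays 444 K; PV = const ⇒ V₂ = 135 L, P₂ = 77.3 kPa.
ΔU = 0 (ideal gas, T constant).
W = nRT ln(V₂/V₁) = 2.82×8.314×444×ln(3.74) = 13700 J.
Q = ΔU + W = 13700 J.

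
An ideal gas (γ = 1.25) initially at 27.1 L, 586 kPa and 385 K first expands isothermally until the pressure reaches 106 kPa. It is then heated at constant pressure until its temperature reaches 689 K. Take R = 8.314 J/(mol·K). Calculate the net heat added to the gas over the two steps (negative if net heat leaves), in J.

89900 J

n = P₁V₁/(RT₁) = 586×27.1/(8.314×385) = 4.96 mol.
Step 1 — Isothermal: T stays 385 K; PV = const ⇒ V₂ = 150 L, P₂ = 106 kPa.
ΔU = 0 (ideal gas, T constant).
W = nRT ln(V₂/V₁) = 4.96×8.314×385×ln(5.53) = 27200 J.
Q = ΔU + W = 27200 J.
State after step 1: P = 106 kPa, V = 150 L, T = 385 K.
Step 2 — Isobaric: P stays 106 kPa; V/T = const ⇒ T₂ = 689 K, V₂ = 268 L.
W = PΔV = 106×(268−150) kPa·L = 12500 J.
ΔU = nCvΔT = 4.96×33.3×(689−385) = 50200 J.
Q = ΔU + W = nCpΔT = 62700 J.
Net over both steps: W = 39700 J, Q = 89900 J, ΔU = 50200 J.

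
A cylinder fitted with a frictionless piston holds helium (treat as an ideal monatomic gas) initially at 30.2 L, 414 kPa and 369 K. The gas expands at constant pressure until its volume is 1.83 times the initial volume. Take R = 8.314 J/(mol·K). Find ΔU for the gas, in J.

15600 J

n = P₁V₁/(RT₁) = 414×30.2/(8.314×369) = 4.08 mol.
Isobaric: P stays 414 kPa; V/T = const ⇒ T₂ = 675 K, V₂ = 55.3 L.
For an ideal gas ΔU = nCvΔT with Cv = (3/2)R = 12.5 J/(mol·K).
ΔU = 4.08×12.5×(675−369) = 15600 J.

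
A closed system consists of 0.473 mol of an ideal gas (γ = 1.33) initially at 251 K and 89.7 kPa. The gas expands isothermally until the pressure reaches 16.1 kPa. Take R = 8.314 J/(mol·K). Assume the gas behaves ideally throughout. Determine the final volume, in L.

61.3 L

V₁ = nRT₁/P₁ = 0.473×8.314×251/89.7 = 11.0 L.
Isothermal: T stays 251 K; PV = const ⇒ V₂ = 61.3 L, P₂ = 16.1 kPa.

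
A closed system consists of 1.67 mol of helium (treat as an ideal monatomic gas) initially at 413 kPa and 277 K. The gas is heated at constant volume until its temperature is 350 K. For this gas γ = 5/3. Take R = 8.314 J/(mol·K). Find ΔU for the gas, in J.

1520 J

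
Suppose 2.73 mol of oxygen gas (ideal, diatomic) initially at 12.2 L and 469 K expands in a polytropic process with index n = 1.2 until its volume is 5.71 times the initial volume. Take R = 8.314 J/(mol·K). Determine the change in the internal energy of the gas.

-7830 J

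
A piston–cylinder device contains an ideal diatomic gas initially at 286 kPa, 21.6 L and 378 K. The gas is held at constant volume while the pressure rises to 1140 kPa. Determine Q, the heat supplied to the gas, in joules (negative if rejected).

46100 J

n = P₁V₁/(RT₁) = 286×21.6/(8.314×378) = 1.97 mol.
Isochoric: V stays 21.6 L; P/T = const ⇒ T₂ = 1510 K, P₂ = 1140 kPa.
W = 0 (no volume change).
ΔU = nCvΔT = 1.97×20.8×(1510−378) = 46100 J.
Q = ΔU = 46100 J.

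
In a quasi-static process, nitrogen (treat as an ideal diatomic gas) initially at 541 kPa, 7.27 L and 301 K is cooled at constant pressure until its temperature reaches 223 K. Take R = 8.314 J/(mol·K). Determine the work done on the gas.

1020 J

n = P₁V₁/(RT₁) = 541×7.27/(8.314×301) = 1.57 mol.
Isobaric: P stays 541 kPa; V/T = const ⇒ T₂ = 223 K, V₂ = 5.39 L.
W = PΔV = 541×(5.39−7.27) kPa·L = -1020 J.
Work done on the gas = −W_by = 1020 J.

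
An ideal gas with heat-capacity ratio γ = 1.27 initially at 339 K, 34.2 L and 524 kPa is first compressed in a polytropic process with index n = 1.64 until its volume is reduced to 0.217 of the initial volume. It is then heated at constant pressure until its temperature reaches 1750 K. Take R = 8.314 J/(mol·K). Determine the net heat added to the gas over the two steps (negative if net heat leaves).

275000 J

n = P₁V₁/(RT₁) = 524×34.2/(8.314×339) = 6.36 mol.
Step 1 — Polytropic n=1.64: T₂ = T₁(V₁/V₂)^(n−1) = 339×(4.61)^0.64 = 901 K; P₂ = P₁(V₁/V₂)^n = 6420 kPa.
W = (P₁V₁−P₂V₂)/(n−1) = (524×34.2−6420×7.42)/0.64 = -46400 J.
ΔU = nCvΔT = 6.36×30.8×(901−339) = 110000 J.
Q = ΔU + W = 63600 J.
State after step 1: P = 6420 kPa, V = 7.42 L, T = 901 K.
Step 2 — Isobaric: P stays 6420 kPa; V/T = const ⇒ T₂ = 1750 K, V₂ = 14.4 L.
W = PΔV = 6420×(14.4−7.42) kPa·L = 44900 J.
ΔU = nCvΔT = 6.36×30.8×(1750−901) = 166000 J.
Q = ΔU + W = nCpΔT = 211000 J.
Net over both steps: W = -1580 J, Q = 275000 J, ΔU = 276000 J.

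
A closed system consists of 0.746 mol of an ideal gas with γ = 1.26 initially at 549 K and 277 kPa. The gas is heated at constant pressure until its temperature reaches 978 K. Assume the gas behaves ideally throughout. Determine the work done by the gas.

V₁ = nRT₁/P₁ = 0.746×8.314×549/277 = 12.3 L.
Isobaric: P stays 277 kPa; V/T = const ⇒ T₂ = 978 K, V₂ = 21.9 L.
W = PΔV = 277×(21.9−12.3) kPa·L = 2660 J.

2660 J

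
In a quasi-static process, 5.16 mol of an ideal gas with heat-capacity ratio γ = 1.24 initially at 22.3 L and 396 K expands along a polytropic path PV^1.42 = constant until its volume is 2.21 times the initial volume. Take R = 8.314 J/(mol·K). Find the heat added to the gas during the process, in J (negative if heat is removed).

P₁ = nRT₁/V₁ = 5.16×8.314×396/22.3 = 762 kPa.
Polytropic n=1.42: T₂ = T₁(V₁/V₂)^(n−1) = 396×(0.452)^0.42 = 284 K; P₂ = P₁(V₁/V₂)^n = 247 kPa.
W = (P₁V₁−P₂V₂)/(n−1) = (762×22.3−247×49.3)/0.42 = 11500 J.
ΔU = nCvΔT = 5.16×34.6×(284−396) = -20100 J.
Q = ΔU + W = -8590 J.

-8590 J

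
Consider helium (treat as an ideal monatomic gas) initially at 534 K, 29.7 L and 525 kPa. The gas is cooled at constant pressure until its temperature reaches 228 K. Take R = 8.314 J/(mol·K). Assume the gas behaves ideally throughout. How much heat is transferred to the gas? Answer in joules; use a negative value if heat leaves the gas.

n = P₁V₁/(RT₁) = 525×29.7/(8.314×534) = 3.51 mol.
Isobaric: P stays 525 kPa; V/T = const ⇒ T₂ = 228 K, V₂ = 12.7 L.
W = PΔV = 525×(12.7−29.7) kPa·L = -8940 J.
ΔU = nCvΔT = 3.51×12.5×(228−534) = -13400 J.
Q = ΔU + W = nCpΔT = -22300 J.

-22300 J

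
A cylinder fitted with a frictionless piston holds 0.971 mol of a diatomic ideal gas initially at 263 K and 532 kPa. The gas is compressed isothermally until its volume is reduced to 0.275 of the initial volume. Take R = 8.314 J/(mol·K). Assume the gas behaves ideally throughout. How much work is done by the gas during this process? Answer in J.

V₁ = nRT₁/P₁ = 0.971×8.314×263/532 = 3.99 L.
Isothermal: T stays 263 K; PV = const ⇒ V₂ = 1.10 L, P₂ = 1930 kPa.
W = nRT ln(V₂/V₁) = 0.971×8.314×263×ln(0.275) = -2740 J.

-2740 J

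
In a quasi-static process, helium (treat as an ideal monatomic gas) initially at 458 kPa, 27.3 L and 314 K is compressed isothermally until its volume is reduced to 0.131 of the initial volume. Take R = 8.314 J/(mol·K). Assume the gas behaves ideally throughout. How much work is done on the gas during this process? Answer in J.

n = P₁V₁/(RT₁) = 458×27.3/(8.314×314) = 4.79 mol.
Isothermal: T stays 314 K; PV = const ⇒ V₂ = 3.58 L, P₂ = 3500 kPa.
W = nRT ln(V₂/V₁) = 4.79×8.314×314×ln(0.131) = -25400 J.
Work done on the gas = −W_by = 25400 J.

25400 J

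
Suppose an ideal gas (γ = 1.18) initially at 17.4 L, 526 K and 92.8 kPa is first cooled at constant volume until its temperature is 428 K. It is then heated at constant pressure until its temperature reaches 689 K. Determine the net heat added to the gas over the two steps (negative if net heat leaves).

3580 J

n = P₁V₁/(RT₁) = 92.8×17.4/(8.314×526) = 0.369 mol.
Step 1 — Isochoric: V stays 17.4 L; P/T = const ⇒ T₂ = 428 K, P₂ = 75.5 kPa.
W = 0 (no volume change).
ΔU = nCvΔT = 0.369×46.2×(428−526) = -1670 J.
Q = ΔU = -1670 J.
State after step 1: P = 75.5 kPa, V = 17.4 L, T = 428 K.
Step 2 — Isobaric: P stays 75.5 kPa; V/T = const ⇒ T₂ = 689 K, V₂ = 28.0 L.
W = PΔV = 75.5×(28.0−17.4) kPa·L = 801 J.
ΔU = nCvΔT = 0.369×46.2×(689−428) = 4450 J.
Q = ΔU + W = nCpΔT = 5250 J.
Net over both steps: W = 801 J, Q = 3580 J, ΔU = 2780 J.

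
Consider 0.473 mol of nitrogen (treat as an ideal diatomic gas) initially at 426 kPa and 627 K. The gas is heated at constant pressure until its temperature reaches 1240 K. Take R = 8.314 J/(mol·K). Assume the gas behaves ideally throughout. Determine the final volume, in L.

11.4 L

V₁ = nRT₁/P₁ = 0.473×8.314×627/426 = 5.79 L.
Isobaric: P stays 426 kPa; V/T = const ⇒ T₂ = 1240 K, V₂ = 11.4 L.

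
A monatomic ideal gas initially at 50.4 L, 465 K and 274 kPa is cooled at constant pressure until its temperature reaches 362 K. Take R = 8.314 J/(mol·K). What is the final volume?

39.2 L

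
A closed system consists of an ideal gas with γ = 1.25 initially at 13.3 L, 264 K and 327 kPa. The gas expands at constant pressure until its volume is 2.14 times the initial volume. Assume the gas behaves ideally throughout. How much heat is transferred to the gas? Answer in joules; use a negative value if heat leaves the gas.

n = P₁V₁/(RT₁) = 327×13.3/(8.314×264) = 1.98 mol.
Isobaric: P stays 327 kPa; V/T = const ⇒ T₂ = 565 K, V₂ = 28.5 L.
W = PΔV = 327×(28.5−13.3) kPa·L = 4960 J.
ΔU = nCvΔT = 1.98×33.3×(565−264) = 19800 J.
Q = ΔU + W = nCpΔT = 24800 J.

24800 J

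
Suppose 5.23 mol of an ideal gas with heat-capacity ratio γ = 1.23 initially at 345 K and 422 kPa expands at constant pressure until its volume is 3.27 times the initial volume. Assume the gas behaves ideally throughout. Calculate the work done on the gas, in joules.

V₁ = nRT₁/P₁ = 5.23×8.314×345/422 = 35.5 L.
Isobaric: P stays 422 kPa; V/T = const ⇒ T₂ = 1130 K, V₂ = 116 L.
W = PΔV = 422×(116−35.5) kPa·L = 34100 J.
Work done on the gas = −W_by = -34100 J.

-34100 J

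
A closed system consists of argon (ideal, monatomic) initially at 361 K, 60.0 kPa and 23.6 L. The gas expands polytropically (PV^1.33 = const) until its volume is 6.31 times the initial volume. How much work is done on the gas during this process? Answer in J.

n = P₁V₁/(RT₁) = 60.0×23.6/(8.314×361) = 0.472 mol.
Polytropic n=1.33: T₂ = T₁(V₁/V₂)^(n−1) = 361×(0.158)^0.33 = 197 K; P₂ = P₁(V₁/V₂)^n = 5.18 kPa.
W = (P₁V₁−P₂V₂)/(n−1) = (60.0×23.6−5.18×149)/0.33 = 1950 J.
Work done on the gas = −W_by = -1950 J.

-1950 J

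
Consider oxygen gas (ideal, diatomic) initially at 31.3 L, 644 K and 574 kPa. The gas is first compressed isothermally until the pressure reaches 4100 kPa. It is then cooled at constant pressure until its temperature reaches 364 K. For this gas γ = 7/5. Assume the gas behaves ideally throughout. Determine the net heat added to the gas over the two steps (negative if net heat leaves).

-62700 J

n = P₁V₁/(RT₁) = 574×31.3/(8.314×644) = 3.36 mol.
Step 1 — Isothermal: T stays 644 K; PV = const ⇒ V₂ = 4.38 L, P₂ = 4100 kPa.
ΔU = 0 (ideal gas, T constant).
W = nRT ln(V₂/V₁) = 3.36×8.314×644×ln(0.140) = -35300 J.
Q = ΔU + W = -35300 J.
State after step 1: P = 4100 kPa, V = 4.38 L, T = 644 K.
Step 2 — Isobaric: P stays 4100 kPa; V/T = const ⇒ T₂ = 364 K, V₂ = 2.48 L.
W = PΔV = 4100×(2.48−4.38) kPa·L = -7810 J.
ΔU = nCvΔT = 3.36×20.8×(364−644) = -19500 J.
Q = ΔU + W = nCpΔT = -27300 J.
Net over both steps: W = -43100 J, Q = -62700 J, ΔU = -19500 J.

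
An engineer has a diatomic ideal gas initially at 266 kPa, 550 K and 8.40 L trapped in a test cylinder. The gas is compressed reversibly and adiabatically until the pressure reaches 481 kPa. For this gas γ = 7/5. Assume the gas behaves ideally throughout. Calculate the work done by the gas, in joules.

-1030 J

n = P₁V₁/(RT₁) = 266×8.40/(8.314×550) = 0.489 mol.
Adiabatic: T₂/T₁ = (P₂/P₁)^((γ−1)/γ) ⇒ T₂ = 550×(1.81)^0.286 = 651 K; V₂ = 5.50 L.
ΔU = nCvΔT = 0.489×20.8×(651−550) = 1030 J.
Q = 0 for an adiabatic process, so W = −ΔU = -1030 J.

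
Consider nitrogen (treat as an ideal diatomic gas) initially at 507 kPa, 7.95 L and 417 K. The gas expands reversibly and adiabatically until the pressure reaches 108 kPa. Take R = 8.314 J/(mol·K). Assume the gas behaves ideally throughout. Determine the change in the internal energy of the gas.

-3600 J

n = P₁V₁/(RT₁) = 507×7.95/(8.314×417) = 1.16 mol.
Adiabatic: T₂/T₁ = (P₂/P₁)^((γ−1)/γ) ⇒ T₂ = 417×(0.213)^0.286 = 268 K; V₂ = 24.0 L.
For an ideal gas ΔU = nCvΔT with Cv = (5/2)R = 20.8 J/(mol·K).
ΔU = 1.16×20.8×(268−417) = -3600 J.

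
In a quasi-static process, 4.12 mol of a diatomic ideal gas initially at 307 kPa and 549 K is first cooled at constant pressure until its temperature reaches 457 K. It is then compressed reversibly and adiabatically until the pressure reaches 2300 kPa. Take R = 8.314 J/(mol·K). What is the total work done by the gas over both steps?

-33600 J

V₁ = nRT₁/P₁ = 4.12×8.314×549/307 = 61.3 L.
Step 1 — Isobaric: P stays 307 kPa; V/T = const ⇒ T₂ = 457 K, V₂ = 51.0 L.
W = PΔV = 307×(51.0−61.3) kPa·L = -3150 J.
ΔU = nCvΔT = 4.12×20.8×(457−549) = -7880 J.
Q = ΔU + W = nCpΔT = -11000 J.
State after step 1: P = 307 kPa, V = 51.0 L, T = 457 K.
Step 2 — Adiabatic: T₂/T₁ = (P₂/P₁)^((γ−1)/γ) ⇒ T₂ = 457×(7.49)^0.286 = 812 K; V₂ = 12.1 L.
ΔU = nCvΔT = 4.12×20.8×(812−457) = 30400 J.
Q = 0 for an adiabatic process, so W = −ΔU = -30400 J.
Net over both steps: W = -33600 J, Q = -11000 J, ΔU = 22600 J.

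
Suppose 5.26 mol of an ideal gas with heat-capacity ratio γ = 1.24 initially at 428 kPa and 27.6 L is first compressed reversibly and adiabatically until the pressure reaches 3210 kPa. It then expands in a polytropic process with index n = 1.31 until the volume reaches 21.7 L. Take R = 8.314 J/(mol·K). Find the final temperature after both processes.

T₁ = P₁V₁/(nR) = 428×27.6/(5.26×8.314) = 270 K.
Step 1 — Adiabatic: T₂/T₁ = (P₂/P₁)^((γ−1)/γ) ⇒ T₂ = 270×(7.50)^0.194 = 399 K; V₂ = 5.44 L.
ΔU = nCvΔT = 5.26×34.6×(399−270) = 23500 J.
Q = 0 for an adiabatic process, so W = −ΔU = -23500 J.
State after step 1: P = 3210 kPa, V = 5.44 L, T = 399 K.
Step 2 — Polytropic n=1.31: T₂ = T₁(V₁/V₂)^(n−1) = 399×(0.250)^0.31 = 260 K; P₂ = P₁(V₁/V₂)^n = 523 kPa.
W = (P₁V₁−P₂V₂)/(n−1) = (3210×5.44−523×21.7)/0.31 = 19600 J.
ΔU = nCvΔT = 5.26×34.6×(260−399) = -25400 J.
Q = ΔU + W = -5730 J.
Net over both steps: W = -3840 J, Q = -5730 J, ΔU = -1890 J.

260 K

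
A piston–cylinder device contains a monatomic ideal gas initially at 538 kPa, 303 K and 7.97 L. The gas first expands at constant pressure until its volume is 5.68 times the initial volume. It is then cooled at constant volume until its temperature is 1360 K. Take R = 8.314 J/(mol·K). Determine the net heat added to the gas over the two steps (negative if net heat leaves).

42500 J

n = P₁V₁/(RT₁) = 538×7.97/(8.314×303) = 1.70 mol.
Step 1 — Isobaric: P stays 538 kPa; V/T = const ⇒ T₂ = 1720 K, V₂ = 45.3 L.
W = PΔV = 538×(45.3−7.97) kPa·L = 20100 J.
ΔU = nCvΔT = 1.70×12.5×(1720−303) = 30100 J.
Q = ΔU + W = nCpΔT = 50200 J.
State after step 1: P = 538 kPa, V = 45.3 L, T = 1720 K.
Step 2 — Isochoric: V stays 45.3 L; P/T = const ⇒ T₂ = 1360 K, P₂ = 425 kPa.
W = 0 (no volume change).
ΔU = nCvΔT = 1.70×12.5×(1360−1720) = -7660 J.
Q = ΔU = -7660 J.
Net over both steps: W = 20100 J, Q = 42500 J, ΔU = 22400 J.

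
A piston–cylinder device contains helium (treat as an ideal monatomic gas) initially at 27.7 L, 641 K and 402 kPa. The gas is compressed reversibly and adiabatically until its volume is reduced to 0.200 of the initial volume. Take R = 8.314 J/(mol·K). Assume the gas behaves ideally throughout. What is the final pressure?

5880 kPa

Adiabatic: TV^(γ−1) = const ⇒ T₂ = 641×(5.00)^0.667 = 1870 K; PV^γ = const ⇒ P₂ = 5880 kPa.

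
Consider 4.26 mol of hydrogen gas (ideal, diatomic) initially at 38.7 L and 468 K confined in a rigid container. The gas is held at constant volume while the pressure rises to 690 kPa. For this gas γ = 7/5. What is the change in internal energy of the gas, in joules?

25300 J

P₁ = nRT₁/V₁ = 4.26×8.314×468/38.7 = 428 kPa.
Isochoric: V stays 38.7 L; P/T = const ⇒ T₂ = 754 K, P₂ = 690 kPa.
For an ideal gas ΔU = nCvΔT with Cv = (5/2)R = 20.8 J/(mol·K).
ΔU = 4.26×20.8×(754−468) = 25300 J.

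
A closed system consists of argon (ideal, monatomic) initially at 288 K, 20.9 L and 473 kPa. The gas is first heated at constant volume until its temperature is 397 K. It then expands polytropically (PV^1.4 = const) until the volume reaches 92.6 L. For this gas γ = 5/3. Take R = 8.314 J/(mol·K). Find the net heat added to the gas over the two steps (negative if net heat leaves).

11700 J

n = P₁V₁/(RT₁) = 473×20.9/(8.314×288) = 4.13 mol.
Step 1 — Isochoric: V stays 20.9 L; P/T = const ⇒ T₂ = 397 K, P₂ = 652 kPa.
W = 0 (no volume change).
ΔU = nCvΔT = 4.13×12.5×(397−288) = 5610 J.
Q = ΔU = 5610 J.
State after step 1: P = 652 kPa, V = 20.9 L, T = 397 K.
Step 2 — Polytropic n=1.4: T₂ = T₁(V₁/V₂)^(n−1) = 397×(0.226)^0.40 = 219 K; P₂ = P₁(V₁/V₂)^n = 81.1 kPa.
W = (P₁V₁−P₂V₂)/(n−1) = (652×20.9−81.1×92.6)/0.40 = 15300 J.
ΔU = nCvΔT = 4.13×12.5×(219−397) = -9170 J.
Q = ΔU + W = 6110 J.
Net over both steps: W = 15300 J, Q = 11700 J, ΔU = -3560 J.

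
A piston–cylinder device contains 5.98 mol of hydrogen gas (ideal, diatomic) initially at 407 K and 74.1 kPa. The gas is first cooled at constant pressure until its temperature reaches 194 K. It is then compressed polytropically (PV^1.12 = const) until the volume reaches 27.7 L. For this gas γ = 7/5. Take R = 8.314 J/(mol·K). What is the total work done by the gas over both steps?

-27000 J

V₁ = nRT₁/P₁ = 5.98×8.314×407/74.1 = 273 L.
Step 1 — Isobaric: P stays 74.1 kPa; V/T = const ⇒ T₂ = 194 K, V₂ = 130 L.
W = PΔV = 74.1×(130−273) kPa·L = -10600 J.
ΔU = nCvΔT = 5.98×20.8×(194−407) = -26500 J.
Q = ΔU + W = nCpΔT = -37100 J.
State after step 1: P = 74.1 kPa, V = 130 L, T = 194 K.
Step 2 — Polytropic n=1.12: T₂ = T₁(V₁/V₂)^(n−1) = 194×(4.70)^0.12 = 234 K; P₂ = P₁(V₁/V₂)^n = 419 kPa.
W = (P₁V₁−P₂V₂)/(n−1) = (74.1×130−419×27.7)/0.12 = -16400 J.
ΔU = nCvΔT = 5.98×20.8×(234−194) = 4920 J.
Q = ΔU + W = -11500 J.
Net over both steps: W = -27000 J, Q = -48500 J, ΔU = -21600 J.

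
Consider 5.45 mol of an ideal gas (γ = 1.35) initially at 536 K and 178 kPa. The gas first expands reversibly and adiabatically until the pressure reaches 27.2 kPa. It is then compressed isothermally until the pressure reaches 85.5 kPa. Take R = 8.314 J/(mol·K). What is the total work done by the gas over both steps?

9660 J

V₁ = nRT₁/P₁ = 5.45×8.314×536/178 = 136 L.
Step 1 — Adiabatic: T₂/T₁ = (P₂/P₁)^((γ−1)/γ) ⇒ T₂ = 536×(0.153)^0.259 = 329 K; V₂ = 549 L.
ΔU = nCvΔT = 5.45×23.8×(329−536) = -26800 J.
Q = 0 for an adiabatic process, so W = −ΔU = 26800 J.
State after step 1: P = 27.2 kPa, V = 549 L, T = 329 K.
Step 2 — Isothermal: T stays 329 K; PV = const ⇒ V₂ = 175 L, P₂ = 85.5 kPa.
ΔU = 0 (ideal gas, T constant).
W = nRT ln(V₂/V₁) = 5.45×8.314×329×ln(0.318) = -17100 J.
Q = ΔU + W = -17100 J.
Net over both steps: W = 9660 J, Q = -17100 J, ΔU = -26800 J.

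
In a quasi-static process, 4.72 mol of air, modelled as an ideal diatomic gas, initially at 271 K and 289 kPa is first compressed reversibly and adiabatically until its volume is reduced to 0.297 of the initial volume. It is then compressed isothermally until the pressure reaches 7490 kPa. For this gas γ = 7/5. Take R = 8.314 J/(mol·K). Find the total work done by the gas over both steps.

V₁ = nRT₁/P₁ = 4.72×8.314×271/289 = 36.8 L.
Step 1 — Adiabatic: TV^(γ−1) = const ⇒ T₂ = 271×(3.37)^0.400 = 440 K; PV^γ = const ⇒ P₂ = 1580 kPa.
ΔU = nCvΔT = 4.72×20.8×(440−271) = 16600 J.
Q = 0 for an adiabatic process, so W = −ΔU = -16600 J.
State after step 1: P = 1580 kPa, V = 10.9 L, T = 440 K.
Step 2 — Isothermal: T stays 440 K; PV = const ⇒ V₂ = 2.31 L, P₂ = 7490 kPa.
ΔU = 0 (ideal gas, T constant).
W = nRT ln(V₂/V₁) = 4.72×8.314×440×ln(0.211) = -26900 J.
Q = ΔU + W = -26900 J.
Net over both steps: W = -43500 J, Q = -26900 J, ΔU = 16600 J.

-43500 J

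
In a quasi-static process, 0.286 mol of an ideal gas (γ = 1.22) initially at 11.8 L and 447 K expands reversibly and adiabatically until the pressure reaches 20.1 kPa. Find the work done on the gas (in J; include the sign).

-1140 J

P₁ = nRT₁/V₁ = 0.286×8.314×447/11.8 = 90.1 kPa.
Adiabatic: T₂/T₁ = (P₂/P₁)^((γ−1)/γ) ⇒ T₂ = 447×(0.223)^0.180 = 341 K; V₂ = 40.3 L.
ΔU = nCvΔT = 0.286×37.8×(341−447) = -1140 J.
Q = 0 for an adiabatic process, so W = −ΔU = 1140 J.
Work done on the gas = −W_by = -1140 J.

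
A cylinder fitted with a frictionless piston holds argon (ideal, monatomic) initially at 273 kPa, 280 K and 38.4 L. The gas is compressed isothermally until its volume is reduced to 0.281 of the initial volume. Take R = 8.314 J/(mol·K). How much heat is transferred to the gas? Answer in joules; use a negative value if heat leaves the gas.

-13300 J

n = P₁V₁/(RT₁) = 273×38.4/(8.314×280) = 4.50 mol.
Isothermal: T stays 280 K; PV = const ⇒ V₂ = 10.8 L, P₂ = 972 kPa.
ΔU = 0 (ideal gas, T constant).
W = nRT ln(V₂/V₁) = 4.50×8.314×280×ln(0.281) = -13300 J.
Q = ΔU + W = -13300 J.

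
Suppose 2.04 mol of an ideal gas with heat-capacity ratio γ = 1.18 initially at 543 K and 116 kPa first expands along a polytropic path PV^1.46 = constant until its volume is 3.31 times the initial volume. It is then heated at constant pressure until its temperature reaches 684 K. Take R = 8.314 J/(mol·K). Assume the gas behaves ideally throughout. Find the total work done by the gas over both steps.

14800 J

V₁ = nRT₁/P₁ = 2.04×8.314×543/116 = 79.4 L.
Step 1 — Polytropic n=1.46: T₂ = T₁(V₁/V₂)^(n−1) = 543×(0.302)^0.46 = 313 K; P₂ = P₁(V₁/V₂)^n = 20.2 kPa.
W = (P₁V₁−P₂V₂)/(n−1) = (116×79.4−20.2×263)/0.46 = 8480 J.
ΔU = nCvΔT = 2.04×46.2×(313−543) = -21700 J.
Q = ΔU + W = -13200 J.
State after step 1: P = 20.2 kPa, V = 263 L, T = 313 K.
Step 2 — Isobaric: P stays 20.2 kPa; V/T = const ⇒ T₂ = 684 K, V₂ = 574 L.
W = PΔV = 20.2×(574−263) kPa·L = 6290 J.
ΔU = nCvΔT = 2.04×46.2×(684−313) = 34900 J.
Q = ΔU + W = nCpΔT = 41200 J.
Net over both steps: W = 14800 J, Q = 28100 J, ΔU = 13300 J.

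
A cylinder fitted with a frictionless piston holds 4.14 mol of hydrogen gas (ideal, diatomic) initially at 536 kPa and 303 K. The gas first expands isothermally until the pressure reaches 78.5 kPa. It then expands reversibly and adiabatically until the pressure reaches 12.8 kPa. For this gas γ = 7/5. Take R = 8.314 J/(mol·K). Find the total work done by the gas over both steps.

30600 J

V₁ = nRT₁/P₁ = 4.14×8.314×303/536 = 19.5 L.
Step 1 — Isothermal: T stays 303 K; PV = const ⇒ V₂ = 133 L, P₂ = 78.5 kPa.
ΔU = 0 (ideal gas, T constant).
W = nRT ln(V₂/V₁) = 4.14×8.314×303×ln(6.83) = 20000 J.
Q = ΔU + W = 20000 J.
State after step 1: P = 78.5 kPa, V = 133 L, T = 303 K.
Step 2 — Adiabatic: T₂/T₁ = (P₂/P₁)^((γ−1)/γ) ⇒ T₂ = 303×(0.163)^0.286 = 180 K; V₂ = 485 L.
ΔU = nCvΔT = 4.14×20.8×(180−303) = -10500 J.
Q = 0 for an adiabatic process, so W = −ΔU = 10500 J.
Net over both steps: W = 30600 J, Q = 20000 J, ΔU = -10500 J.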